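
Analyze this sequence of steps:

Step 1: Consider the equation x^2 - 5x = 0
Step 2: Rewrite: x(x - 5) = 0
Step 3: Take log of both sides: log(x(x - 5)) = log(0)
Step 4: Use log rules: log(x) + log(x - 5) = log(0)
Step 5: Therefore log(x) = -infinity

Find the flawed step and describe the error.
Step 3: Take log of both sides: log(x(x - 5)) = log(0)

Step 3 takes the logarithm of both sides, resulting in log(0) on the right side. The logarithm is only defined for positive numbers; log(0) is undefined (approaches negative infinity). This operation is invalid.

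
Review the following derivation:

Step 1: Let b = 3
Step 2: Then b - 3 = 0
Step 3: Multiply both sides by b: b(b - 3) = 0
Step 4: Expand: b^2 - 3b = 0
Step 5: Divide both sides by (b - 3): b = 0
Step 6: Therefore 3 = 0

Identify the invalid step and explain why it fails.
Step 5: Divide both sides by (b - 3): b = 0

Step 5 divides both sides by (b - 3). However, since b = 3, we have (b - 3) = 0. Division by zero is undefined, making this step invalid.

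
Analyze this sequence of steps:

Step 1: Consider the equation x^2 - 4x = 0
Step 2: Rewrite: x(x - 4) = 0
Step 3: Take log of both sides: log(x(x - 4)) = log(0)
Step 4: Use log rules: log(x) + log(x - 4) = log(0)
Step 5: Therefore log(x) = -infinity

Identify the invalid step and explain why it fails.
Step 3: Take log of both sides: log(x(x - 4)) = log(0)

Step 3 takes the logarithm of both sides, resulting in log(0) on the right side. The logarithm is only defined for positive numbers; log(0) is undefined (approaches negative infinity). This operation is invalid.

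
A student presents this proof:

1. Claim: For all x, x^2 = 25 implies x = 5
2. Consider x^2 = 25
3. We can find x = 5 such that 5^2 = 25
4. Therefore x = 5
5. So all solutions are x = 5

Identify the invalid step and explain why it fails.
Step 4: Therefore x = 5

Step 4 incorrectly concludes that x = 5 is the only solution. The proof shows that x = 5 is A solution (existence), but does not show it is the ONLY solution (uniqueness). In fact, x = -5 is also a solution since (-5)^2 = 25. Finding one solution doesn't prove there are no others.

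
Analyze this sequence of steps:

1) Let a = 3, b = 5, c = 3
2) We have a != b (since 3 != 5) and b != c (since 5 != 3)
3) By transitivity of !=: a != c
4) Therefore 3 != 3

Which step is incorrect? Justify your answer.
Step 3: By transitivity of !=: a != c

Step 3 incorrectly applies transitivity to the '!=' relation. Transitivity states: if a R b and b R c, then a R c. However, '!=' is not transitive. Counterexample: 3 != 5 and 5 != 3, but 3 = 3 (both equal 3). Transitivity holds for relations like <, <=, =, but not for !=.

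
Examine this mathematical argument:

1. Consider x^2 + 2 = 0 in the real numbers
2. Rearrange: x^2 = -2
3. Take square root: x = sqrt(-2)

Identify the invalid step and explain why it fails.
Step 3: Take square root: x = sqrt(-2)

Step 3 takes the square root of -2, which is negative. In the real number system, the square root of a negative number is undefined. The equation x^2 + 2 = 0 has no real solutions. Square roots of negative numbers only exist in the complex numbers.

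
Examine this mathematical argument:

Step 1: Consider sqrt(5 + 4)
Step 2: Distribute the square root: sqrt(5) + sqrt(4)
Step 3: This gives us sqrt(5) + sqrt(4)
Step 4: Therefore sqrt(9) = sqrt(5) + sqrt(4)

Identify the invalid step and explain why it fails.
Step 2: Distribute the square root: sqrt(5) + sqrt(4)

Step 2 incorrectly 'distributes' the square root over addition. The square root function does not distribute: sqrt(a + b) ≠ sqrt(a) + sqrt(b). In fact, sqrt(5 + 4) = sqrt(9) ≈ 3.0000, while sqrt(5) + sqrt(4) ≈ 4.2361.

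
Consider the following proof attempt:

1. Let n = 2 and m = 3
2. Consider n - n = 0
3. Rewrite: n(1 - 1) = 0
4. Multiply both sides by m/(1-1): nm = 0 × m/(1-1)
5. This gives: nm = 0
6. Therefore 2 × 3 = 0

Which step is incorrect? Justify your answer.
Step 4: Multiply both sides by m/(1-1): nm = 0 × m/(1-1)

Step 4 multiplies both sides by m/(1-1). However, 1-1 = 0, so this is multiplication by m/0, which is undefined. We cannot multiply by an undefined expression.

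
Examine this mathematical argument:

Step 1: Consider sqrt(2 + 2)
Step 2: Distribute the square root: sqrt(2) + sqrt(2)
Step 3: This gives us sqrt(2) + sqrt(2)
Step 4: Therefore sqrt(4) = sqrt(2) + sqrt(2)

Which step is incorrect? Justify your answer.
Step 2: Distribute the square root: sqrt(2) + sqrt(2)

Step 2 incorrectly 'distributes' the square root over addition. The square root function does not distribute: sqrt(a + b) ≠ sqrt(a) + sqrt(b). In fact, sqrt(2 + 2) = sqrt(4) ≈ 2.0000, while sqrt(2) + sqrt(2) ≈ 2.8284.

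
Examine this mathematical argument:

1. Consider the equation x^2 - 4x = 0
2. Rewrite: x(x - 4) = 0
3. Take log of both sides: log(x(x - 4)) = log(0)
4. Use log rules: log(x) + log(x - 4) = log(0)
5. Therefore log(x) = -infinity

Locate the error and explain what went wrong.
Step 3: Take log of both sides: log(x(x - 4)) = log(0)

Step 3 takes the logarithm of both sides, resulting in log(0) on the right side. The logarithm is only defined for positive numbers; log(0) is undefined (approaches negative infinity). This operation is invalid.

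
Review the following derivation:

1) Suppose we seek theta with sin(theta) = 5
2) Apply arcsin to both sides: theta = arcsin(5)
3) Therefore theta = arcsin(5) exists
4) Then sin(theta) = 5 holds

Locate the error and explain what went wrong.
Step 2: Apply arcsin to both sides: theta = arcsin(5)

Step 2 applies arcsin to 5. However, arcsin(x) is only defined for x in [-1, 1] because sin(theta) can only produce values in that range. Since |5| > 1, arcsin(5) is undefined. There is no angle whose sine equals 5.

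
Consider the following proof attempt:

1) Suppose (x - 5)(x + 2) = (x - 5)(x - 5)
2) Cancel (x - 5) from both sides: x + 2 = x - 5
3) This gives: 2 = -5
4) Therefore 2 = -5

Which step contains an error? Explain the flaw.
Step 2: Cancel (x - 5) from both sides: x + 2 = x - 5

Step 2 cancels (x - 5) from both sides. This is only valid if (x - 5) ≠ 0, i.e., x ≠ 5. When x = 5, both sides equal zero regardless of the other factors. The correct approach requires considering x = 5 as a separate case.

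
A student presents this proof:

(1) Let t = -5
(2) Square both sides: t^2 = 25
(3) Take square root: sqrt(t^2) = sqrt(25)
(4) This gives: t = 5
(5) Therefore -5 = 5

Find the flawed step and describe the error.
Step 4: This gives: t = 5

Step 4 incorrectly states that sqrt(t^2) = t. The correct identity is sqrt(t^2) = |t|. Since t = -5 < 0, we have sqrt(t^2) = |-5| = 5, not t = -5.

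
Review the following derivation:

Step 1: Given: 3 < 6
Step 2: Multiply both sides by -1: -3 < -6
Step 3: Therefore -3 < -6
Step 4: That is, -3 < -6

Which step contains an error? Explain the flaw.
Step 2: Multiply both sides by -1: -3 < -6

Step 2 multiplies both sides by -1 but fails to reverse the inequality sign. When multiplying (or dividing) an inequality by a negative number, the direction must be reversed. Since 3 < 6, we should get -3 > -6, i.e., -3 > -6.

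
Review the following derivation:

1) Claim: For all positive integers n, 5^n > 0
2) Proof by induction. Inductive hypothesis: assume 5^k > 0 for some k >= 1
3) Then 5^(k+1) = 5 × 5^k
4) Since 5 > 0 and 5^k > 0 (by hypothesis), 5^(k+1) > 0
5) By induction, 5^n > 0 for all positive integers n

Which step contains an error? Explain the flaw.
Step 5: By induction, 5^n > 0 for all positive integers n

Step 5 concludes the proof by induction, but no base case was ever established. A valid induction proof requires: (1) a base case proving 5^1 > 0, and (2) an inductive step showing IF 5^k > 0 THEN 5^(k+1) > 0. Steps 2-4 correctly establish the inductive step, but without the base case the conclusion in step 5 does not follow.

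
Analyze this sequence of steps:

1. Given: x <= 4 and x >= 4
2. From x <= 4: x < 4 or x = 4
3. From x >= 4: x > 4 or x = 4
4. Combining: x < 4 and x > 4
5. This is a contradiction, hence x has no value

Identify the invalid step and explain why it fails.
Step 4: Combining: x < 4 and x > 4

Step 4 incorrectly combines the conditions. From x <= 4 and x >= 4, the intersection is x = 4. The error treats the 'or' cases as 'and' requirements. The correct conclusion is that x = 4 is the unique solution, not that no solution exists.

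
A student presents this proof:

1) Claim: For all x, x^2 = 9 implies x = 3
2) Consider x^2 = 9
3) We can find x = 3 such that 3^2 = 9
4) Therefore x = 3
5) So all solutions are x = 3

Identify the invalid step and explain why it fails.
Step 4: Therefore x = 3

Step 4 incorrectly concludes that x = 3 is the only solution. The proof shows that x = 3 is A solution (existence), but does not show it is the ONLY solution (uniqueness). In fact, x = -3 is also a solution since (-3)^2 = 9. Finding one solution doesn't prove there are no others.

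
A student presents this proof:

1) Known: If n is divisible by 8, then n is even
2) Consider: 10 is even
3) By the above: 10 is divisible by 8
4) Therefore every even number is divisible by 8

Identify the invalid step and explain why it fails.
Step 3: By the above: 10 is divisible by 8

Step 3 commits the fallacy of affirming the consequent. The known fact 'divisible by 8 → even' does NOT imply 'even → divisible by 8'. That would be the converse, which is false. For example, 10 is even but 10 ÷ 8 = 1.25, which is not an integer.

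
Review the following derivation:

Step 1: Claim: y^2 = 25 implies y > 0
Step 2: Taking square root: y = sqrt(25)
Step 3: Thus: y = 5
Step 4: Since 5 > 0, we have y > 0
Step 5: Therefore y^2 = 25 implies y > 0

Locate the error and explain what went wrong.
Step 2: Taking square root: y = sqrt(25)

Step 2 takes the square root and assumes the positive root only. The equation y^2 = 25 actually has two solutions: y = 5 and y = -5. The proof silently assumes y > 0 without justification, then uses this assumption to conclude y > 0, which is circular. The counterexample y = -5 shows the claim is false.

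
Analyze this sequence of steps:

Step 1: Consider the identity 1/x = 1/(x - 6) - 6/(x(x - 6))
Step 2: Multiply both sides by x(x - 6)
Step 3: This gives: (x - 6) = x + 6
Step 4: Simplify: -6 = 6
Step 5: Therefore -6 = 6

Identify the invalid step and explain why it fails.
Step 3: This gives: (x - 6) = x + 6

Step 3 makes a sign error when clearing denominators. Multiplying -6/(x(x - 6)) by x(x - 6) gives -6, not +6. The correct result is (x - 6) = x - 6, which is trivially true, not (x - 6) = x + 6. (Step 1 is a valid identity: 1/(x - 6) - 6/(x(x - 6)) = (x - 6)/(x(x - 6)) = 1/x.)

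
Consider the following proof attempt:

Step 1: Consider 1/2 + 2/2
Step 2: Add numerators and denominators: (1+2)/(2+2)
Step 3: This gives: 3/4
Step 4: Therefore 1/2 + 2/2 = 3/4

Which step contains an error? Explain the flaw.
Step 2: Add numerators and denominators: (1+2)/(2+2)

Step 2 incorrectly adds fractions by separately adding numerators and denominators. This is wrong. The correct method requires a common denominator: 1/2 + 2/2 = (1×2 + 2×2)/(2×2) = 6/4 = 3/2. The method used gives 3/4, which is different.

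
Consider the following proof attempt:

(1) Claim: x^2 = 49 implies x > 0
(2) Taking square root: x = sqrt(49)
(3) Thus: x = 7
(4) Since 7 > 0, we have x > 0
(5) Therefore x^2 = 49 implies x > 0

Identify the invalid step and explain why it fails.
Step 2: Taking square root: x = sqrt(49)

Step 2 takes the square root and assumes the positive root only. The equation x^2 = 49 actually has two solutions: x = 7 and x = -7. The proof silently assumes x > 0 without justification, then uses this assumption to conclude x > 0, which is circular. The counterexample x = -7 shows the claim is false.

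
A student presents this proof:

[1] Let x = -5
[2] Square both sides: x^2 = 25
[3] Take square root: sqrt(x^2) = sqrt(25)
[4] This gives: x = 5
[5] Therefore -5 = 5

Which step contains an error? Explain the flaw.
Step 4: This gives: x = 5

Step 4 incorrectly states that sqrt(x^2) = x. The correct identity is sqrt(x^2) = |x|. Since x = -5 < 0, we have sqrt(x^2) = |-5| = 5, not x = -5.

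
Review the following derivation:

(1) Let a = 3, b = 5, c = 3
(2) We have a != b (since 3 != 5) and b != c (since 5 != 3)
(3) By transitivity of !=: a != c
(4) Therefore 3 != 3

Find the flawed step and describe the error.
Step 3: By transitivity of !=: a != c

Step 3 incorrectly applies transitivity to the '!=' relation. Transitivity states: if a R b and b R c, then a R c. However, '!=' is not transitive. Counterexample: 3 != 5 and 5 != 3, but 3 = 3 (both equal 3). Transitivity holds for relations like <, <=, =, but not for !=.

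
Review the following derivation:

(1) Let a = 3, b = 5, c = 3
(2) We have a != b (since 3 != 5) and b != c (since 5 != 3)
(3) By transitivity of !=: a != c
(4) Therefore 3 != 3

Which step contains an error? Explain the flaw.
Step 3: By transitivity of !=: a != c

Step 3 incorrectly applies transitivity to the '!=' relation. Transitivity states: if a R b and b R c, then a R c. However, '!=' is not transitive. Counterexample: 3 != 5 and 5 != 3, but 3 = 3 (both equal 3). Transitivity holds for relations like <, <=, =, but not for !=.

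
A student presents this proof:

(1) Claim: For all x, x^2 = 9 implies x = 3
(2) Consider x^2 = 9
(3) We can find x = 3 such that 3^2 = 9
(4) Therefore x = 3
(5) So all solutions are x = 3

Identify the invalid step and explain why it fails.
Step 4: Therefore x = 3

Step 4 incorrectly concludes that x = 3 is the only solution. The proof shows that x = 3 is A solution (existence), but does not show it is the ONLY solution (uniqueness). In fact, x = -3 is also a solution since (-3)^2 = 9. Finding one solution doesn't prove there are no others.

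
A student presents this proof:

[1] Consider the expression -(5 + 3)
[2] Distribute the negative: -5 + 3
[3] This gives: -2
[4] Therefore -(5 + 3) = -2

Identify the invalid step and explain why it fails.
Step 2: Distribute the negative: -5 + 3

Step 2 incorrectly distributes the negative sign. The correct distribution is -(5 + 3) = -5 - 3 = -8. The negative must be applied to both terms, not just the first. The error treats -(5 + 3) as -5 + 3, which equals -2 instead of -8.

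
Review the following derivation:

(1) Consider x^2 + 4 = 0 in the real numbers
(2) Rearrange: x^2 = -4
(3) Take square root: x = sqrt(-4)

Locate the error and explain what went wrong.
Step 3: Take square root: x = sqrt(-4)

Step 3 takes the square root of -4, which is negative. In the real number system, the square root of a negative number is undefined. The equation x^2 + 4 = 0 has no real solutions. Square roots of negative numbers only exist in the complex numbers.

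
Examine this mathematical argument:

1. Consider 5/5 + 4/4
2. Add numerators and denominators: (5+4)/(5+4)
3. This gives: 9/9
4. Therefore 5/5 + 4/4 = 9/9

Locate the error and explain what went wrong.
Step 2: Add numerators and denominators: (5+4)/(5+4)

Step 2 incorrectly adds fractions by separately adding numerators and denominators. This is wrong. The correct method requires a common denominator: 5/5 + 4/4 = (5×4 + 4×5)/(5×4) = 40/20 = 2. The method used gives 9/9, which is different.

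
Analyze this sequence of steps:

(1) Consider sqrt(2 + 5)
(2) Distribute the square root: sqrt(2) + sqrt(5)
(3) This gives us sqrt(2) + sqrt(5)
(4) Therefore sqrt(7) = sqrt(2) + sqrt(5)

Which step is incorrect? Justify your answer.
Step 2: Distribute the square root: sqrt(2) + sqrt(5)

Step 2 incorrectly 'distributes' the square root over addition. The square root function does not distribute: sqrt(a + b) ≠ sqrt(a) + sqrt(b). In fact, sqrt(2 + 5) = sqrt(7) ≈ 2.6458, while sqrt(2) + sqrt(5) ≈ 3.6503.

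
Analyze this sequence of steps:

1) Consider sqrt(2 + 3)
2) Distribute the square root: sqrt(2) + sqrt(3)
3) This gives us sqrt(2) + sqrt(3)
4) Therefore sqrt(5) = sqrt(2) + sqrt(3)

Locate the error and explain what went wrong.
Step 2: Distribute the square root: sqrt(2) + sqrt(3)

Step 2 incorrectly 'distributes' the square root over addition. The square root function does not distribute: sqrt(a + b) ≠ sqrt(a) + sqrt(b). In fact, sqrt(2 + 3) = sqrt(5) ≈ 2.2361, while sqrt(2) + sqrt(3) ≈ 3.1463.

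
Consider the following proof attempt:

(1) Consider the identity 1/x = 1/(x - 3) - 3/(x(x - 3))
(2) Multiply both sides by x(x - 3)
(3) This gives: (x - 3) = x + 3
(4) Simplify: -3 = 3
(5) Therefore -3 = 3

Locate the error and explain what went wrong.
Step 3: This gives: (x - 3) = x + 3

Step 3 makes a sign error when clearing denominators. Multiplying -3/(x(x - 3)) by x(x - 3) gives -3, not +3. The correct result is (x - 3) = x - 3, which is trivially true, not (x - 3) = x + 3. (Step 1 is a valid identity: 1/(x - 3) - 3/(x(x - 3)) = (x - 3)/(x(x - 3)) = 1/x.)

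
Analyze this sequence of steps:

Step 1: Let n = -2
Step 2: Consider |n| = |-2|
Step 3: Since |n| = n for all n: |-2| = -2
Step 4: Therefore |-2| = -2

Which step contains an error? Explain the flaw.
Step 3: Since |n| = n for all n: |-2| = -2

Step 3 incorrectly states that |n| = n for all n. The correct definition is |n| = n when n >= 0, and |n| = -n when n < 0. Since -2 < 0, we have |-2| = -(-2) = 2, not -2.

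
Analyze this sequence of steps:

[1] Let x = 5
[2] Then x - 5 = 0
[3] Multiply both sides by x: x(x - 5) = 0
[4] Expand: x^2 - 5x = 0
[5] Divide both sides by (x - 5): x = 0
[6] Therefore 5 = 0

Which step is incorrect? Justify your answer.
Step 5: Divide both sides by (x - 5): x = 0

Step 5 divides both sides by (x - 5). However, since x = 5, we have (x - 5) = 0. Division by zero is undefined, making this step invalid.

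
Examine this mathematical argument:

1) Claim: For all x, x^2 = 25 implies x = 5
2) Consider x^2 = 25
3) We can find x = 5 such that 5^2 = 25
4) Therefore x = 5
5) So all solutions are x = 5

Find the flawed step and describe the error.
Step 4: Therefore x = 5

Step 4 incorrectly concludes that x = 5 is the only solution. The proof shows that x = 5 is A solution (existence), but does not show it is the ONLY solution (uniqueness). In fact, x = -5 is also a solution since (-5)^2 = 25. Finding one solution doesn't prove there are no others.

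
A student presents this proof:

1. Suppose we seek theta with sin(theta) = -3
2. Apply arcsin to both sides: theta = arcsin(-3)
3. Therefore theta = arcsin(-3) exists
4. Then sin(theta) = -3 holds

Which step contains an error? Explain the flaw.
Step 2: Apply arcsin to both sides: theta = arcsin(-3)

Step 2 applies arcsin to -3. However, arcsin(x) is only defined for x in [-1, 1] because sin(theta) can only produce values in that range. Since |-3| > 1, arcsin(-3) is undefined. There is no angle whose sine equals -3.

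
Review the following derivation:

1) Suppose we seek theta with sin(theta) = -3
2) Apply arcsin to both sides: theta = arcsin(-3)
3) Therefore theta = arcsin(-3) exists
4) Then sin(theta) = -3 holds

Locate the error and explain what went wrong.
Step 2: Apply arcsin to both sides: theta = arcsin(-3)

Step 2 applies arcsin to -3. However, arcsin(x) is only defined for x in [-1, 1] because sin(theta) can only produce values in that range. Since |-3| > 1, arcsin(-3) is undefined. There is no angle whose sine equals -3.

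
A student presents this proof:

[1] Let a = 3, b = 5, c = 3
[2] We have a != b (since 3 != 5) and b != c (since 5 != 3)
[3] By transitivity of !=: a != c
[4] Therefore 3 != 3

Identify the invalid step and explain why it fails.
Step 3: By transitivity of !=: a != c

Step 3 incorrectly applies transitivity to the '!=' relation. Transitivity states: if a R b and b R c, then a R c. However, '!=' is not transitive. Counterexample: 3 != 5 and 5 != 3, but 3 = 3 (both equal 3). Transitivity holds for relations like <, <=, =, but not for !=.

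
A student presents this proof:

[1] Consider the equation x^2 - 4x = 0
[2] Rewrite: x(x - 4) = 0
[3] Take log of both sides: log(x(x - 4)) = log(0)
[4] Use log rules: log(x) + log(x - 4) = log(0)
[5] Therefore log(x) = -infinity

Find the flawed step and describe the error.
Step 3: Take log of both sides: log(x(x - 4)) = log(0)

Step 3 takes the logarithm of both sides, resulting in log(0) on the right side. The logarithm is only defined for positive numbers; log(0) is undefined (approaches negative infinity). This operation is invalid.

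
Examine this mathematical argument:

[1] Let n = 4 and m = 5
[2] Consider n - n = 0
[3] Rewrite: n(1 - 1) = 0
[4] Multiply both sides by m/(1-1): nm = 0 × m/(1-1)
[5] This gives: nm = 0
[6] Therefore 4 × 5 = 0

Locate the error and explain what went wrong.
Step 4: Multiply both sides by m/(1-1): nm = 0 × m/(1-1)

Step 4 multiplies both sides by m/(1-1). However, 1-1 = 0, so this is multiplication by m/0, which is undefined. We cannot multiply by an undefined expression.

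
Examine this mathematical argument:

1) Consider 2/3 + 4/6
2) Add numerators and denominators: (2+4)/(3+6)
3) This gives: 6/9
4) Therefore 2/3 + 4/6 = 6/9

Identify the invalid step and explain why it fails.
Step 2: Add numerators and denominators: (2+4)/(3+6)

Step 2 incorrectly adds fractions by separately adding numerators and denominators. This is wrong. The correct method requires a common denominator: 2/3 + 4/6 = (2×6 + 4×3)/(3×6) = 24/18 = 4/3. The method used gives 6/9, which is different.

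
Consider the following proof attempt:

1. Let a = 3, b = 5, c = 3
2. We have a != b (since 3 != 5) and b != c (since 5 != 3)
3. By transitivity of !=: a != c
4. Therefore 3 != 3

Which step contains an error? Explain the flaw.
Step 3: By transitivity of !=: a != c

Step 3 incorrectly applies transitivity to the '!=' relation. Transitivity states: if a R b and b R c, then a R c. However, '!=' is not transitive. Counterexample: 3 != 5 and 5 != 3, but 3 = 3 (both equal 3). Transitivity holds for relations like <, <=, =, but not for !=.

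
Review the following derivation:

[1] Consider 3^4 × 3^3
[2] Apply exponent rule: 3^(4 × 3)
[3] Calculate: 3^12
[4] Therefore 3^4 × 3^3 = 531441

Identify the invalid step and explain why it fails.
Step 2: Apply exponent rule: 3^(4 × 3)

Step 2 incorrectly states that a^b × a^c = a^(b×c). The correct rule is a^b × a^c = a^(b+c). The actual value is 3^4 × 3^3 = 3^7 = 2187, not 3^12 = 531441.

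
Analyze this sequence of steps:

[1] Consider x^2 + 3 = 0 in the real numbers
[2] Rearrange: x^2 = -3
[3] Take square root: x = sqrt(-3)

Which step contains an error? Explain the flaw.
Step 3: Take square root: x = sqrt(-3)

Step 3 takes the square root of -3, which is negative. In the real number system, the square root of a negative number is undefined. The equation x^2 + 3 = 0 has no real solutions. Square roots of negative numbers only exist in the complex numbers.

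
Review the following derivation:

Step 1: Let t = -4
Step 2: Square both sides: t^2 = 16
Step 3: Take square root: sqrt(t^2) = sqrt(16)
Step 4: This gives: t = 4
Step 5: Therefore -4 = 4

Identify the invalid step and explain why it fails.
Step 4: This gives: t = 4

Step 4 incorrectly states that sqrt(t^2) = t. The correct identity is sqrt(t^2) = |t|. Since t = -4 < 0, we have sqrt(t^2) = |-4| = 4, not t = -4.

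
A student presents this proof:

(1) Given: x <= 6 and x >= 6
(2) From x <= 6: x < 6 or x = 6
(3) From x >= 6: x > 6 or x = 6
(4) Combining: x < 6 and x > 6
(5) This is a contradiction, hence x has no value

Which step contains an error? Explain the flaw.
Step 4: Combining: x < 6 and x > 6

Step 4 incorrectly combines the conditions. From x <= 6 and x >= 6, the intersection is x = 6. The error treats the 'or' cases as 'and' requirements. The correct conclusion is that x = 6 is the unique solution, not that no solution exists.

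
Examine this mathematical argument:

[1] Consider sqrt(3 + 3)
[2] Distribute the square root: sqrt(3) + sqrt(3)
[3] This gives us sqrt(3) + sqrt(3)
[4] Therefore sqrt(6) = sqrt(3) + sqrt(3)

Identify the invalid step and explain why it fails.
Step 2: Distribute the square root: sqrt(3) + sqrt(3)

Step 2 incorrectly 'distributes' the square root over addition. The square root function does not distribute: sqrt(a + b) ≠ sqrt(a) + sqrt(b). In fact, sqrt(3 + 3) = sqrt(6) ≈ 2.4495, while sqrt(3) + sqrt(3) ≈ 3.4641.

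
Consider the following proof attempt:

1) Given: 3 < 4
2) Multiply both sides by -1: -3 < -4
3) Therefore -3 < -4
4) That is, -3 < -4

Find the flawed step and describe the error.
Step 2: Multiply both sides by -1: -3 < -4

Step 2 multiplies both sides by -1 but fails to reverse the inequality sign. When multiplying (or dividing) an inequality by a negative number, the direction must be reversed. Since 3 < 4, we should get -3 > -4, i.e., -3 > -4.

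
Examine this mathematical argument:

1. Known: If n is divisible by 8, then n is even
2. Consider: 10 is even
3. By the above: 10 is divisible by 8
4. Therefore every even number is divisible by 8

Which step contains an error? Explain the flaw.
Step 3: By the above: 10 is divisible by 8

Step 3 commits the fallacy of affirming the consequent. The known fact 'divisible by 8 → even' does NOT imply 'even → divisible by 8'. That would be the converse, which is false. For example, 10 is even but 10 ÷ 8 = 1.25, which is not an integer.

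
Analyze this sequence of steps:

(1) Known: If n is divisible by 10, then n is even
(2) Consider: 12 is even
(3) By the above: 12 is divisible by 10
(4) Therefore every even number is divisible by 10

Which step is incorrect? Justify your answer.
Step 3: By the above: 12 is divisible by 10

Step 3 commits the fallacy of affirming the consequent. The known fact 'divisible by 10 → even' does NOT imply 'even → divisible by 10'. That would be the converse, which is false. For example, 12 is even but 12 ÷ 10 = 1.20, which is not an integer.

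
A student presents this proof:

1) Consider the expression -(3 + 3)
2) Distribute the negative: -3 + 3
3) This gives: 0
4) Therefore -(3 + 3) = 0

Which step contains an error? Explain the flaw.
Step 2: Distribute the negative: -3 + 3

Step 2 incorrectly distributes the negative sign. The correct distribution is -(3 + 3) = -3 - 3 = -6. The negative must be applied to both terms, not just the first. The error treats -(3 + 3) as -3 + 3, which equals 0 instead of -6.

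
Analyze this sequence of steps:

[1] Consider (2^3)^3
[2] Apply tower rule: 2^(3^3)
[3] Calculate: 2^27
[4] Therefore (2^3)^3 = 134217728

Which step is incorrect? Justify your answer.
Step 2: Apply tower rule: 2^(3^3)

Step 2 incorrectly states that (a^b)^c = a^(b^c). The correct rule is (a^b)^c = a^(b×c). The actual value is (2^3)^3 = 2^9 = 512, not 2^27 = 134217728.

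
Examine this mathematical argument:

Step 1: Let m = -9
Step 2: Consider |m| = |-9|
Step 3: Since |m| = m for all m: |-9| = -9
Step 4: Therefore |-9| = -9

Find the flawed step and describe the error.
Step 3: Since |m| = m for all m: |-9| = -9

Step 3 incorrectly states that |m| = m for all m. The correct definition is |m| = m when m >= 0, and |m| = -m when m < 0. Since -9 < 0, we have |-9| = -(-9) = 9, not -9.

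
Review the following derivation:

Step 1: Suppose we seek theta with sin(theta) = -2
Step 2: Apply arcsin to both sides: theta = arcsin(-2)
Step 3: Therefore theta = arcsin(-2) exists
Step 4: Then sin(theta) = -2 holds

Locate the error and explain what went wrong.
Step 2: Apply arcsin to both sides: theta = arcsin(-2)

Step 2 applies arcsin to -2. However, arcsin(x) is only defined for x in [-1, 1] because sin(theta) can only produce values in that range. Since |-2| > 1, arcsin(-2) is undefined. There is no angle whose sine equals -2.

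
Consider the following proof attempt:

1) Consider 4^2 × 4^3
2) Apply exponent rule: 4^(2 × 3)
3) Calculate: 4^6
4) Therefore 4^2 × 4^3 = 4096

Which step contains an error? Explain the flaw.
Step 2: Apply exponent rule: 4^(2 × 3)

Step 2 incorrectly states that a^b × a^c = a^(b×c). The correct rule is a^b × a^c = a^(b+c). The actual value is 4^2 × 4^3 = 4^5 = 1024, not 4^6 = 4096.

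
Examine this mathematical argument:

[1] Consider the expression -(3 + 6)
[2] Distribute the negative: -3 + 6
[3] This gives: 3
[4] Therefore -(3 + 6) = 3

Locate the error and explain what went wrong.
Step 2: Distribute the negative: -3 + 6

Step 2 incorrectly distributes the negative sign. The correct distribution is -(3 + 6) = -3 - 6 = -9. The negative must be applied to both terms, not just the first. The error treats -(3 + 6) as -3 + 6, which equals 3 instead of -9.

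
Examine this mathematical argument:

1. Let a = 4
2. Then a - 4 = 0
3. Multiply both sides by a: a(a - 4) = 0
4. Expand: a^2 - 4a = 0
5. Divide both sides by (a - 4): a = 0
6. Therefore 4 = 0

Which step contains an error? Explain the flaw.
Step 5: Divide both sides by (a - 4): a = 0

Step 5 divides both sides by (a - 4). However, since a = 4, we have (a - 4) = 0. Division by zero is undefined, making this step invalid.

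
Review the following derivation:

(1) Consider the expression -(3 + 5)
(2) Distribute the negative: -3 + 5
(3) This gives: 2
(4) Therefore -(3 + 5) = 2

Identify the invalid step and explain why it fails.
Step 2: Distribute the negative: -3 + 5

Step 2 incorrectly distributes the negative sign. The correct distribution is -(3 + 5) = -3 - 5 = -8. The negative must be applied to both terms, not just the first. The error treats -(3 + 5) as -3 + 5, which equals 2 instead of -8.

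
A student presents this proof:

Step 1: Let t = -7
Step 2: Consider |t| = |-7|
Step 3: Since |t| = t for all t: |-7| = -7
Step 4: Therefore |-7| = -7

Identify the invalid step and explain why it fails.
Step 3: Since |t| = t for all t: |-7| = -7

Step 3 incorrectly states that |t| = t for all t. The correct definition is |t| = t when t >= 0, and |t| = -t when t < 0. Since -7 < 0, we have |-7| = -(-7) = 7, not -7.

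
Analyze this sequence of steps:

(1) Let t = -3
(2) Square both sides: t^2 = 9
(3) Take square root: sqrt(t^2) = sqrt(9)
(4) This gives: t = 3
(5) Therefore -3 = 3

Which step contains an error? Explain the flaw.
Step 4: This gives: t = 3

Step 4 incorrectly states that sqrt(t^2) = t. The correct identity is sqrt(t^2) = |t|. Since t = -3 < 0, we have sqrt(t^2) = |-3| = 3, not t = -3.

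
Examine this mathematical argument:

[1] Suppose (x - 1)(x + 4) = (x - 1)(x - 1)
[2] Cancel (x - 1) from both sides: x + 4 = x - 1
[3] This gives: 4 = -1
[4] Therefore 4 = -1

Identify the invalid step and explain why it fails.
Step 2: Cancel (x - 1) from both sides: x + 4 = x - 1

Step 2 cancels (x - 1) from both sides. This is only valid if (x - 1) ≠ 0, i.e., x ≠ 1. When x = 1, both sides equal zero regardless of the other factors. The correct approach requires considering x = 1 as a separate case.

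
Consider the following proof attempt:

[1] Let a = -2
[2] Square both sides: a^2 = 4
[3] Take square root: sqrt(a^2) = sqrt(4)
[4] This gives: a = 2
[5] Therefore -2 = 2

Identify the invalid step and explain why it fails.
Step 4: This gives: a = 2

Step 4 incorrectly states that sqrt(a^2) = a. The correct identity is sqrt(a^2) = |a|. Since a = -2 < 0, we have sqrt(a^2) = |-2| = 2, not a = -2.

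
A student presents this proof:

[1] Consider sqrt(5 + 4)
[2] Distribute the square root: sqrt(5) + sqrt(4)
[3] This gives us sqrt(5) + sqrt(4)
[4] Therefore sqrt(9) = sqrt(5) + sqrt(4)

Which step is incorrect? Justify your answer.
Step 2: Distribute the square root: sqrt(5) + sqrt(4)

Step 2 incorrectly 'distributes' the square root over addition. The square root function does not distribute: sqrt(a + b) ≠ sqrt(a) + sqrt(b). In fact, sqrt(5 + 4) = sqrt(9) ≈ 3.0000, while sqrt(5) + sqrt(4) ≈ 4.2361.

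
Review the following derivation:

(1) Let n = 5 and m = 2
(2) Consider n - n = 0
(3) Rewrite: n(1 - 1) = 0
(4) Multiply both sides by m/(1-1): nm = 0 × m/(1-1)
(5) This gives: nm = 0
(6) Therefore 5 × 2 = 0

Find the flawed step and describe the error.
Step 4: Multiply both sides by m/(1-1): nm = 0 × m/(1-1)

Step 4 multiplies both sides by m/(1-1). However, 1-1 = 0, so this is multiplication by m/0, which is undefined. We cannot multiply by an undefined expression.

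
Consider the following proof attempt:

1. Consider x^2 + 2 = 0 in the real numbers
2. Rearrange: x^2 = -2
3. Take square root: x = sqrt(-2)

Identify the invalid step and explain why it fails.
Step 3: Take square root: x = sqrt(-2)

Step 3 takes the square root of -2, which is negative. In the real number system, the square root of a negative number is undefined. The equation x^2 + 2 = 0 has no real solutions. Square roots of negative numbers only exist in the complex numbers.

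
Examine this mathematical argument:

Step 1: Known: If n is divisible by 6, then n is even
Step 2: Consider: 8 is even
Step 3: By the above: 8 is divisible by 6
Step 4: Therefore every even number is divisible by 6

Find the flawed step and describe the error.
Step 3: By the above: 8 is divisible by 6

Step 3 commits the fallacy of affirming the consequent. The known fact 'divisible by 6 → even' does NOT imply 'even → divisible by 6'. That would be the converse, which is false. For example, 8 is even but 8 ÷ 6 = 1.33, which is not an integer.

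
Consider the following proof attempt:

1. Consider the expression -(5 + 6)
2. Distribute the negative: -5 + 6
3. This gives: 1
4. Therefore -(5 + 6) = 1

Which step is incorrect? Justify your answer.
Step 2: Distribute the negative: -5 + 6

Step 2 incorrectly distributes the negative sign. The correct distribution is -(5 + 6) = -5 - 6 = -11. The negative must be applied to both terms, not just the first. The error treats -(5 + 6) as -5 + 6, which equals 1 instead of -11.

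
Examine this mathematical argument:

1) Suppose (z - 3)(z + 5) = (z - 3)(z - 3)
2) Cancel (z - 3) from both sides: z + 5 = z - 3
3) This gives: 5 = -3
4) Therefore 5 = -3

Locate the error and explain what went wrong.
Step 2: Cancel (z - 3) from both sides: z + 5 = z - 3

Step 2 cancels (z - 3) from both sides. This is only valid if (z - 3) ≠ 0, i.e., z ≠ 3. When z = 3, both sides equal zero regardless of the other factors. The correct approach requires considering z = 3 as a separate case.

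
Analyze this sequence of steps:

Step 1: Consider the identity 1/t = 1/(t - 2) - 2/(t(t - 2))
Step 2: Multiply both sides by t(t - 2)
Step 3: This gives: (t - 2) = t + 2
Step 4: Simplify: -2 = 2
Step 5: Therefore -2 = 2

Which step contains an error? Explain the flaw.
Step 3: This gives: (t - 2) = t + 2

Step 3 makes a sign error when clearing denominators. Multiplying -2/(t(t - 2)) by t(t - 2) gives -2, not +2. The correct result is (t - 2) = t - 2, which is trivially true, not (t - 2) = t + 2. (Step 1 is a valid identity: 1/(t - 2) - 2/(t(t - 2)) = (t - 2)/(t(t - 2)) = 1/t.)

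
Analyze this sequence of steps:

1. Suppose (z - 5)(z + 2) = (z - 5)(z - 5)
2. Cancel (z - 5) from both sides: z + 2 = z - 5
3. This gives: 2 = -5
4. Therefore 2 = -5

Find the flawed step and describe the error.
Step 2: Cancel (z - 5) from both sides: z + 2 = z - 5

Step 2 cancels (z - 5) from both sides. This is only valid if (z - 5) ≠ 0, i.e., z ≠ 5. When z = 5, both sides equal zero regardless of the other factors. The correct approach requires considering z = 5 as a separate case.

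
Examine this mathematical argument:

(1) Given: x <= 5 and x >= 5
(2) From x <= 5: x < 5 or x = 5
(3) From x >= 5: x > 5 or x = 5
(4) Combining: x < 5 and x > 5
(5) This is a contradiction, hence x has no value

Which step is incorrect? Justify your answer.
Step 4: Combining: x < 5 and x > 5

Step 4 incorrectly combines the conditions. From x <= 5 and x >= 5, the intersection is x = 5. The error treats the 'or' cases as 'and' requirements. The correct conclusion is that x = 5 is the unique solution, not that no solution exists.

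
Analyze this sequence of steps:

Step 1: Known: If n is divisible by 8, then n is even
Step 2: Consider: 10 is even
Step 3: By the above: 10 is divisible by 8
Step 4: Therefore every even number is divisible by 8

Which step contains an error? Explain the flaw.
Step 3: By the above: 10 is divisible by 8

Step 3 commits the fallacy of affirming the consequent. The known fact 'divisible by 8 → even' does NOT imply 'even → divisible by 8'. That would be the converse, which is false. For example, 10 is even but 10 ÷ 8 = 1.25, which is not an integer.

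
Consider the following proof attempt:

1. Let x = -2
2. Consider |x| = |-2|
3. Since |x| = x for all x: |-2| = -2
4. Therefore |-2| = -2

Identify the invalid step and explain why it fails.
Step 3: Since |x| = x for all x: |-2| = -2

Step 3 incorrectly states that |x| = x for all x. The correct definition is |x| = x when x >= 0, and |x| = -x when x < 0. Since -2 < 0, we have |-2| = -(-2) = 2, not -2.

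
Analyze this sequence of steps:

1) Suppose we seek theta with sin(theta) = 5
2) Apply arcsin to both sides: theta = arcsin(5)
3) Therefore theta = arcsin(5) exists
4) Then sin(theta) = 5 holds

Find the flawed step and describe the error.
Step 2: Apply arcsin to both sides: theta = arcsin(5)

Step 2 applies arcsin to 5. However, arcsin(x) is only defined for x in [-1, 1] because sin(theta) can only produce values in that range. Since |5| > 1, arcsin(5) is undefined. There is no angle whose sine equals 5.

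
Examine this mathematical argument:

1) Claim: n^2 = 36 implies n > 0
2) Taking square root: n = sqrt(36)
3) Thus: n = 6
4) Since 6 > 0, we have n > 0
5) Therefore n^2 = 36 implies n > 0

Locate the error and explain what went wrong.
Step 2: Taking square root: n = sqrt(36)

Step 2 takes the square root and assumes the positive root only. The equation n^2 = 36 actually has two solutions: n = 6 and n = -6. The proof silently assumes n > 0 without justification, then uses this assumption to conclude n > 0, which is circular. The counterexample n = -6 shows the claim is false.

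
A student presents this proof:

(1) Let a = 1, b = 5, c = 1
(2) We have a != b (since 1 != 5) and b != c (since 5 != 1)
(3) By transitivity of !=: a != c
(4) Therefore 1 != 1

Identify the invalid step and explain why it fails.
Step 3: By transitivity of !=: a != c

Step 3 incorrectly applies transitivity to the '!=' relation. Transitivity states: if a R b and b R c, then a R c. However, '!=' is not transitive. Counterexample: 1 != 5 and 5 != 1, but 1 = 1 (both equal 1). Transitivity holds for relations like <, <=, =, but not for !=.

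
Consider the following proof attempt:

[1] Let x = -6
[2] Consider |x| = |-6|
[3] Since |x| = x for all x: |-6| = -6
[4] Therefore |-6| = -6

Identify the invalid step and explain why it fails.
Step 3: Since |x| = x for all x: |-6| = -6

Step 3 incorrectly states that |x| = x for all x. The correct definition is |x| = x when x >= 0, and |x| = -x when x < 0. Since -6 < 0, we have |-6| = -(-6) = 6, not -6.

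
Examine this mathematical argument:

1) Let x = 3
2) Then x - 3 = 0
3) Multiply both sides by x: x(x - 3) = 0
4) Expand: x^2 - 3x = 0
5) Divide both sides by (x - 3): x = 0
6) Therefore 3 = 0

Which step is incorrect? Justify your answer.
Step 5: Divide both sides by (x - 3): x = 0

Step 5 divides both sides by (x - 3). However, since x = 3, we have (x - 3) = 0. Division by zero is undefined, making this step invalid.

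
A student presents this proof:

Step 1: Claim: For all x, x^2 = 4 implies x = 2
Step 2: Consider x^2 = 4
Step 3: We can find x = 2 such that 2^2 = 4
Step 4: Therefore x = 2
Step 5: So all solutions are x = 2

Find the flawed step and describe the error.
Step 4: Therefore x = 2

Step 4 incorrectly concludes that x = 2 is the only solution. The proof shows that x = 2 is A solution (existence), but does not show it is the ONLY solution (uniqueness). In fact, x = -2 is also a solution since (-2)^2 = 4. Finding one solution doesn't prove there are no others.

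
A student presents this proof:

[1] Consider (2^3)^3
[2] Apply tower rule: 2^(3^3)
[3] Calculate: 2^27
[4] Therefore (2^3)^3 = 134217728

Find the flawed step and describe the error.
Step 2: Apply tower rule: 2^(3^3)

Step 2 incorrectly states that (a^b)^c = a^(b^c). The correct rule is (a^b)^c = a^(b×c). The actual value is (2^3)^3 = 2^9 = 512, not 2^27 = 134217728.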